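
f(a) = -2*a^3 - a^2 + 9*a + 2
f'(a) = -6*a^2 - 2*a + 9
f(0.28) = 4.40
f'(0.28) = 7.97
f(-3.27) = 31.81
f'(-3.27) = -48.62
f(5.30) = -276.14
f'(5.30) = -170.14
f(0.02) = 2.18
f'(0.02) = 8.96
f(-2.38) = 1.88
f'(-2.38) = -20.23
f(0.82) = 7.60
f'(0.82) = 3.33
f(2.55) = -14.72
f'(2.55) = -35.12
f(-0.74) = -4.40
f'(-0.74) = 7.19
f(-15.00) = 6392.00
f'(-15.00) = -1311.00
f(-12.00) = 3206.00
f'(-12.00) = -831.00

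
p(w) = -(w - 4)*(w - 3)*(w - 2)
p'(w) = -(w - 4)*(w - 3) - (w - 4)*(w - 2) - (w - 3)*(w - 2)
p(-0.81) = 51.50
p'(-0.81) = -42.55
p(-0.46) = 37.96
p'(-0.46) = -34.91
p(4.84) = -4.39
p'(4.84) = -9.16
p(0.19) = 19.38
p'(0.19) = -22.69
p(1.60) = 1.34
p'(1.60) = -4.88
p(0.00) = 24.00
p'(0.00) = -26.00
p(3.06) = 0.06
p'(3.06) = 0.99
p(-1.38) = 79.65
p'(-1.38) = -56.55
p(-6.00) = 720.00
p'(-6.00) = -242.00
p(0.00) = 24.00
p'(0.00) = -26.00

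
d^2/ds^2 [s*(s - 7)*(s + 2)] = 6*s - 10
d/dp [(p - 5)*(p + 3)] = 2*p - 2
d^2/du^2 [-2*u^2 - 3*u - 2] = -4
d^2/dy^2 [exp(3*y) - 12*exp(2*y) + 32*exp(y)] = (9*exp(2*y) - 48*exp(y) + 32)*exp(y)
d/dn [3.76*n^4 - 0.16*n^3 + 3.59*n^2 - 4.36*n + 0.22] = 15.04*n^3 - 0.48*n^2 + 7.18*n - 4.36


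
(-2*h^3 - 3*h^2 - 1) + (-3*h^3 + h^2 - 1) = -5*h^3 - 2*h^2 - 2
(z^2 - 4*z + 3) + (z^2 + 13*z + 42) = 2*z^2 + 9*z + 45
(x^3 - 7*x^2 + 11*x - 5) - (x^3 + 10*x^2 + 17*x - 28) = -17*x^2 - 6*x + 23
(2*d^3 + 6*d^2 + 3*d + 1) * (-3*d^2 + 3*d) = -6*d^5 - 12*d^4 + 9*d^3 + 6*d^2 + 3*d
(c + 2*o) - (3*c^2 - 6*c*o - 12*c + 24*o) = -3*c^2 + 6*c*o + 13*c - 22*o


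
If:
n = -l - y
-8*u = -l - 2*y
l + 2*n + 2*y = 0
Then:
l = 0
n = -y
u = y/4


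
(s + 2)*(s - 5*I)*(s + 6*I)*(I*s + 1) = I*s^4 + 2*I*s^3 + 31*I*s^2 + 30*s + 62*I*s + 60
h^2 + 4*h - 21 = (h - 3)*(h + 7)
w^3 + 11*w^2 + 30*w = w*(w + 5)*(w + 6)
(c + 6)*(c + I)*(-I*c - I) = -I*c^3 + c^2 - 7*I*c^2 + 7*c - 6*I*c + 6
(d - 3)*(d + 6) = d^2 + 3*d - 18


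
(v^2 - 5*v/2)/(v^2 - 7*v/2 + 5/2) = v/(v - 1)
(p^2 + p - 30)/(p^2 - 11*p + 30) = (p + 6)/(p - 6)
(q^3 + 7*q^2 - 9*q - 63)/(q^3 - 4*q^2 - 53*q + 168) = (q + 3)/(q - 8)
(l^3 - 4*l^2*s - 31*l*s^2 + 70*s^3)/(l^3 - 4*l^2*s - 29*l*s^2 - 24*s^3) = (-l^3 + 4*l^2*s + 31*l*s^2 - 70*s^3)/(-l^3 + 4*l^2*s + 29*l*s^2 + 24*s^3)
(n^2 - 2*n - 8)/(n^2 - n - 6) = (n - 4)/(n - 3)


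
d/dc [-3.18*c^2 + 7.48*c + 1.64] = 7.48 - 6.36*c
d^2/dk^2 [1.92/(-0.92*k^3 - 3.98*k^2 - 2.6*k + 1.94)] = ((10.5984*k + 15.2832)*(0.92*k^3 + 3.98*k^2 + 2.6*k - 1.94) - 1.92*(2.76*k^2 + 7.96*k + 2.6)*(5.52*k^2 + 15.92*k + 5.2))/(0.92*k^3 + 3.98*k^2 + 2.6*k - 1.94)^3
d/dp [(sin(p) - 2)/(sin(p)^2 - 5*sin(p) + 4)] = (4*sin(p) + cos(p)^2 - 7)*cos(p)/(sin(p)^2 - 5*sin(p) + 4)^2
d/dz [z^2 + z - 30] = 2*z + 1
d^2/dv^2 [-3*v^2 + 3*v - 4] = -6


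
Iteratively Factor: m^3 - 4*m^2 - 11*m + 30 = (m - 2)*(m^2 - 2*m - 15) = (m - 5)*(m - 2)*(m + 3)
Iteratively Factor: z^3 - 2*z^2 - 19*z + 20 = (z + 4)*(z^2 - 6*z + 5) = (z - 5)*(z + 4)*(z - 1)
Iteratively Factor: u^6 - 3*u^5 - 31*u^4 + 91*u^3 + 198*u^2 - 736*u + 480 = (u - 3)*(u^5 - 31*u^3 - 2*u^2 + 192*u - 160) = (u - 3)*(u - 2)*(u^4 + 2*u^3 - 27*u^2 - 56*u + 80) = (u - 3)*(u - 2)*(u - 1)*(u^3 + 3*u^2 - 24*u - 80) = (u - 3)*(u - 2)*(u - 1)*(u + 4)*(u^2 - u - 20) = (u - 5)*(u - 3)*(u - 2)*(u - 1)*(u + 4)*(u + 4)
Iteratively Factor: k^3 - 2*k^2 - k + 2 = (k - 2)*(k^2 - 1) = (k - 2)*(k - 1)*(k + 1)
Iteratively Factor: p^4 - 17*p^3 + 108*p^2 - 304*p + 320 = (p - 4)*(p^3 - 13*p^2 + 56*p - 80) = (p - 5)*(p - 4)*(p^2 - 8*p + 16) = (p - 5)*(p - 4)^2*(p - 4)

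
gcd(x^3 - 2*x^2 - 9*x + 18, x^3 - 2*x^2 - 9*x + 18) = x^3 - 2*x^2 - 9*x + 18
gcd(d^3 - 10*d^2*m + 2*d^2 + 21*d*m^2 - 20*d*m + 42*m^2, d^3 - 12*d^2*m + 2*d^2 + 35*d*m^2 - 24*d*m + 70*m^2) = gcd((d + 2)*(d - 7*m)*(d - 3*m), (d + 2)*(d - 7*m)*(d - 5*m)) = d^2 - 7*d*m + 2*d - 14*m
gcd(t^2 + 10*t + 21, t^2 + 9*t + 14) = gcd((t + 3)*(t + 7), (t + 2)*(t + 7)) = t + 7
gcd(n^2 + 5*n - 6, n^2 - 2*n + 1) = n - 1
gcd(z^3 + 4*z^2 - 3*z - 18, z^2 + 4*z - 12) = z - 2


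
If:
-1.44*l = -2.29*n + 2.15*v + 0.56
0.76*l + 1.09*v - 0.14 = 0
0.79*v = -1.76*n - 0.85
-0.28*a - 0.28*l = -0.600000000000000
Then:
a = -0.53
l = 2.67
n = 0.30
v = -1.74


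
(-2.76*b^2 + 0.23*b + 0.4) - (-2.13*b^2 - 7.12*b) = -0.63*b^2 + 7.35*b + 0.4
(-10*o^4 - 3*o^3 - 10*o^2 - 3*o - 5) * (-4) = 40*o^4 + 12*o^3 + 40*o^2 + 12*o + 20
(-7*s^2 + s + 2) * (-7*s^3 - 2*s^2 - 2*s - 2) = 49*s^5 + 7*s^4 - 2*s^3 + 8*s^2 - 6*s - 4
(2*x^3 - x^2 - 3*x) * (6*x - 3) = 12*x^4 - 12*x^3 - 15*x^2 + 9*x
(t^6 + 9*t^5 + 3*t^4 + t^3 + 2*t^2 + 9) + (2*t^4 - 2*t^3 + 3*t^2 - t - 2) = t^6 + 9*t^5 + 5*t^4 - t^3 + 5*t^2 - t + 7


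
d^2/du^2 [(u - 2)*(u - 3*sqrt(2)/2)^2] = 6*u - 6*sqrt(2) - 4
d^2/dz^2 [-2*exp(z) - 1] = -2*exp(z)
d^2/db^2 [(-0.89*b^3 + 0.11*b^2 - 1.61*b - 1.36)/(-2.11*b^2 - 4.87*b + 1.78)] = (65.497822*b^3 - 12.440016*b^2 + 137.049996*b + 101.941588)/(9.393931*b^6 + 65.045181*b^5 + 126.353763*b^4 + 5.75682700000002*b^3 - 106.592274*b^2 + 46.290324*b - 5.639752)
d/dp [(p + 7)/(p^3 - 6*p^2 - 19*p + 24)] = (p^3 - 6*p^2 - 19*p + (p + 7)*(-3*p^2 + 12*p + 19) + 24)/(p^3 - 6*p^2 - 19*p + 24)^2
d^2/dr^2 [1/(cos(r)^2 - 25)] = 2*(-2*sin(r)^4 + 51*sin(r)^2 - 24)/(cos(r)^2 - 25)^3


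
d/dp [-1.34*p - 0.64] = -1.34000000000000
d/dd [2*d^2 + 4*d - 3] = 4*d + 4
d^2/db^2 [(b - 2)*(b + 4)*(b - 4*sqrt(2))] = 6*b - 8*sqrt(2) + 4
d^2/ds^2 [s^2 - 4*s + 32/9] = 2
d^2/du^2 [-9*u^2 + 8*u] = -18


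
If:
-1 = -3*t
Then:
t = 1/3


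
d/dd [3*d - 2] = 3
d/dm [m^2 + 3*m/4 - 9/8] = 2*m + 3/4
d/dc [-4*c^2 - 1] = -8*c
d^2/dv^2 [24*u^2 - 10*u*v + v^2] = 2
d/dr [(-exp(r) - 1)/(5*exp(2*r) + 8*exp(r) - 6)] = (5*exp(2*r) + 10*exp(r) + 14)*exp(r)/(25*exp(4*r) + 80*exp(3*r) + 4*exp(2*r) - 96*exp(r) + 36)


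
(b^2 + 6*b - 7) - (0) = b^2 + 6*b - 7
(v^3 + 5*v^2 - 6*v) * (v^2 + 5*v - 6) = v^5 + 10*v^4 + 13*v^3 - 60*v^2 + 36*v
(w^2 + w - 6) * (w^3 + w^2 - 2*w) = w^5 + 2*w^4 - 7*w^3 - 8*w^2 + 12*w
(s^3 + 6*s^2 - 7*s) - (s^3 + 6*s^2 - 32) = 32 - 7*s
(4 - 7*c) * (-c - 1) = 7*c^2 + 3*c - 4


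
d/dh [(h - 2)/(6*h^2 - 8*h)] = (-3*h^2 + 12*h - 8)/(2*h^2*(9*h^2 - 24*h + 16))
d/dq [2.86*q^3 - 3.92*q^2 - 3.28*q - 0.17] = 8.58*q^2 - 7.84*q - 3.28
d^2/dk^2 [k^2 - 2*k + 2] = 2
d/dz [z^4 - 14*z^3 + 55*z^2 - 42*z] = 4*z^3 - 42*z^2 + 110*z - 42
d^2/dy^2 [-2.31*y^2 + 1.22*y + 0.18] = -4.62000000000000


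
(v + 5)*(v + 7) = v^2 + 12*v + 35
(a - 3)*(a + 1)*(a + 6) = a^3 + 4*a^2 - 15*a - 18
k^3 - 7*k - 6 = (k - 3)*(k + 1)*(k + 2)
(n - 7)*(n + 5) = n^2 - 2*n - 35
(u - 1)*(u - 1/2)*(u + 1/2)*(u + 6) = u^4 + 5*u^3 - 25*u^2/4 - 5*u/4 + 3/2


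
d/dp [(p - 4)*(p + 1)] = 2*p - 3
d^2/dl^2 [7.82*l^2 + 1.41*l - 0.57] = 15.6400000000000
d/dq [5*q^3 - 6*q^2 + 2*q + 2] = 15*q^2 - 12*q + 2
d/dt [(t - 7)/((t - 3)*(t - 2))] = (-t^2 + 14*t - 29)/(t^4 - 10*t^3 + 37*t^2 - 60*t + 36)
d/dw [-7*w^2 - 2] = -14*w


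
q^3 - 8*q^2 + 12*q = q*(q - 6)*(q - 2)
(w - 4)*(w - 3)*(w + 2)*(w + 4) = w^4 - w^3 - 22*w^2 + 16*w + 96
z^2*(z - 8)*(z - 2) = z^4 - 10*z^3 + 16*z^2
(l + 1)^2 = l^2 + 2*l + 1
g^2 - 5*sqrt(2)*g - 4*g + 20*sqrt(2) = (g - 4)*(g - 5*sqrt(2))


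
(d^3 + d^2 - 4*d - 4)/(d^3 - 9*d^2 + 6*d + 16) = (d + 2)/(d - 8)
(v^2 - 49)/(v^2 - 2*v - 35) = (v + 7)/(v + 5)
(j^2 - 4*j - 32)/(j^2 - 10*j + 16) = (j + 4)/(j - 2)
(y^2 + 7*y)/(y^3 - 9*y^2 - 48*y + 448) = y/(y^2 - 16*y + 64)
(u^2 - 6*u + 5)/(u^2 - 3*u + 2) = (u - 5)/(u - 2)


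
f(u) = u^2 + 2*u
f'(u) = 2*u + 2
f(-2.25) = 0.56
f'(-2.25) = -2.50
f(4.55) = 29.80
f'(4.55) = 11.10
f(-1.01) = -1.00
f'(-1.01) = -0.02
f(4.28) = 26.88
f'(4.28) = 10.56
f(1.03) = 3.12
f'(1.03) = 4.06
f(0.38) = 0.90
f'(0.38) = 2.76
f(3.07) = 15.56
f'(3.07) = 8.14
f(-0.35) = -0.58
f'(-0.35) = 1.30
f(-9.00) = 63.00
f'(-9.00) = -16.00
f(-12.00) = 120.00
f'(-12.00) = -22.00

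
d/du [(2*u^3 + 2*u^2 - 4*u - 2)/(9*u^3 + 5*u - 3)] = 2*(-9*u^4 + 46*u^3 + 23*u^2 - 6*u + 11)/(81*u^6 + 90*u^4 - 54*u^3 + 25*u^2 - 30*u + 9)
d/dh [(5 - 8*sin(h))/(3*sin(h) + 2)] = -31*cos(h)/(3*sin(h) + 2)^2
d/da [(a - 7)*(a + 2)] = 2*a - 5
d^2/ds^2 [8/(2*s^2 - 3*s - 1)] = 16*(4*s^2 - 6*s - (4*s - 3)^2 - 2)/(-2*s^2 + 3*s + 1)^3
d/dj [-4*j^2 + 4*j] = 4 - 8*j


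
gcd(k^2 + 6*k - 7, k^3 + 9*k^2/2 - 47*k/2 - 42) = k + 7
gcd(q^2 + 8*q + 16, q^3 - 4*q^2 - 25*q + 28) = q + 4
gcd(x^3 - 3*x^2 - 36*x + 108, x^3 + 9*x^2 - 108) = x^2 + 3*x - 18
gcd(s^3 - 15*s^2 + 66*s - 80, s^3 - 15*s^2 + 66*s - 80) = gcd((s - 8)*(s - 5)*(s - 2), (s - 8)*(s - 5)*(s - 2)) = s^3 - 15*s^2 + 66*s - 80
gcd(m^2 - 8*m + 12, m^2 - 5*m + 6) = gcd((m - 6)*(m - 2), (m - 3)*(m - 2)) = m - 2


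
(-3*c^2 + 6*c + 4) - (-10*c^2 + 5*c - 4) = 7*c^2 + c + 8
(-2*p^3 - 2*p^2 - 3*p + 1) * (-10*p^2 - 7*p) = 20*p^5 + 34*p^4 + 44*p^3 + 11*p^2 - 7*p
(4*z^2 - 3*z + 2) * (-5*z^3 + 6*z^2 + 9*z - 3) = -20*z^5 + 39*z^4 + 8*z^3 - 27*z^2 + 27*z - 6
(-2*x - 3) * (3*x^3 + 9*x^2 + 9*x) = -6*x^4 - 27*x^3 - 45*x^2 - 27*x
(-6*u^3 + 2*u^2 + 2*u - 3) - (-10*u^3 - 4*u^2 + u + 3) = 4*u^3 + 6*u^2 + u - 6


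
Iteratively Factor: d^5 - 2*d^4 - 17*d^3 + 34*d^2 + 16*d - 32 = (d - 4)*(d^4 + 2*d^3 - 9*d^2 - 2*d + 8) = (d - 4)*(d - 2)*(d^3 + 4*d^2 - d - 4) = (d - 4)*(d - 2)*(d + 4)*(d^2 - 1) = (d - 4)*(d - 2)*(d - 1)*(d + 4)*(d + 1)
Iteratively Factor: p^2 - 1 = (p + 1)*(p - 1)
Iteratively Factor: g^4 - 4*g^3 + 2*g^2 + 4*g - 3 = (g + 1)*(g^3 - 5*g^2 + 7*g - 3) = (g - 1)*(g + 1)*(g^2 - 4*g + 3) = (g - 1)^2*(g + 1)*(g - 3)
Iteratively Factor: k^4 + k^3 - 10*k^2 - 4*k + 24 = (k - 2)*(k^3 + 3*k^2 - 4*k - 12) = (k - 2)*(k + 2)*(k^2 + k - 6) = (k - 2)*(k + 2)*(k + 3)*(k - 2)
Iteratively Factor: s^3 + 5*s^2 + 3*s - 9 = (s - 1)*(s^2 + 6*s + 9) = (s - 1)*(s + 3)*(s + 3)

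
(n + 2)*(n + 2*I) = n^2 + 2*n + 2*I*n + 4*I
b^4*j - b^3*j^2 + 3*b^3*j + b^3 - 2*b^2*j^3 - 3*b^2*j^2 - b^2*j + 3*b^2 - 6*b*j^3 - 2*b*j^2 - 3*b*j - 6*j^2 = (b + 3)*(b - 2*j)*(b + j)*(b*j + 1)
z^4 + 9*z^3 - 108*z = z*(z - 3)*(z + 6)^2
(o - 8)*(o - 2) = o^2 - 10*o + 16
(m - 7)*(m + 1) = m^2 - 6*m - 7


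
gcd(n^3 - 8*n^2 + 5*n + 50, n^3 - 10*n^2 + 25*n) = n^2 - 10*n + 25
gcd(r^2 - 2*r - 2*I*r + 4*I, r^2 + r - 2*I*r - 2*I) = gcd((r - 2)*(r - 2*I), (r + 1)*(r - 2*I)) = r - 2*I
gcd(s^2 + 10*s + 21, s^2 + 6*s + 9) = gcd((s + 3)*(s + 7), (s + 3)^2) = s + 3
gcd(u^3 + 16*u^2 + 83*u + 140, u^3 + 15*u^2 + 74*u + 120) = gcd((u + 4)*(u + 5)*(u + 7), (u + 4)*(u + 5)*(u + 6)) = u^2 + 9*u + 20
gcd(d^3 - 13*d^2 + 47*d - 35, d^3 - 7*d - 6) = 1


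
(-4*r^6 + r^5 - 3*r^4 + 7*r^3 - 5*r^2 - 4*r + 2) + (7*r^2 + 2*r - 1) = -4*r^6 + r^5 - 3*r^4 + 7*r^3 + 2*r^2 - 2*r + 1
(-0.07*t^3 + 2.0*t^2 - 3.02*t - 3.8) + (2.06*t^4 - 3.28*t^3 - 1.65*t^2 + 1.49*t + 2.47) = 2.06*t^4 - 3.35*t^3 + 0.35*t^2 - 1.53*t - 1.33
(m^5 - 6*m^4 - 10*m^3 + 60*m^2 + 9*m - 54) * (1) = m^5 - 6*m^4 - 10*m^3 + 60*m^2 + 9*m - 54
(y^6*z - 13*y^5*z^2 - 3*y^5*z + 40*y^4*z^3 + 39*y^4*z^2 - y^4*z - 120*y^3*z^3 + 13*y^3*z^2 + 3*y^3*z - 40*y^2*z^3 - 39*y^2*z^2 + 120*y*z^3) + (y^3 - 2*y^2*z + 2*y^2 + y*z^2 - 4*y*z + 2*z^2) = y^6*z - 13*y^5*z^2 - 3*y^5*z + 40*y^4*z^3 + 39*y^4*z^2 - y^4*z - 120*y^3*z^3 + 13*y^3*z^2 + 3*y^3*z + y^3 - 40*y^2*z^3 - 39*y^2*z^2 - 2*y^2*z + 2*y^2 + 120*y*z^3 + y*z^2 - 4*y*z + 2*z^2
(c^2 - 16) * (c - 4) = c^3 - 4*c^2 - 16*c + 64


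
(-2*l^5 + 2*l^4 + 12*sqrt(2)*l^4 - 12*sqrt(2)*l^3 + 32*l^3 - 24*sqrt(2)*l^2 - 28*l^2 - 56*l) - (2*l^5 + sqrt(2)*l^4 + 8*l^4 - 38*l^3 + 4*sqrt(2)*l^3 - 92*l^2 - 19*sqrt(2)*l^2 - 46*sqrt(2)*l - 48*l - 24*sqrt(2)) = -4*l^5 - 6*l^4 + 11*sqrt(2)*l^4 - 16*sqrt(2)*l^3 + 70*l^3 - 5*sqrt(2)*l^2 + 64*l^2 - 8*l + 46*sqrt(2)*l + 24*sqrt(2)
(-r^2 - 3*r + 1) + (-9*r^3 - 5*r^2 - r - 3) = -9*r^3 - 6*r^2 - 4*r - 2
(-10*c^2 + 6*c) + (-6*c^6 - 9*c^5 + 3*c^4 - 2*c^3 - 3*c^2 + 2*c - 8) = -6*c^6 - 9*c^5 + 3*c^4 - 2*c^3 - 13*c^2 + 8*c - 8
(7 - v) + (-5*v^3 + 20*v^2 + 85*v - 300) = -5*v^3 + 20*v^2 + 84*v - 293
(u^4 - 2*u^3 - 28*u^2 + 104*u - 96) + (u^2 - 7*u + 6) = u^4 - 2*u^3 - 27*u^2 + 97*u - 90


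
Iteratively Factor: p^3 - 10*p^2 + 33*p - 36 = (p - 4)*(p^2 - 6*p + 9) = (p - 4)*(p - 3)*(p - 3)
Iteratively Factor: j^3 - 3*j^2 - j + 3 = (j - 1)*(j^2 - 2*j - 3) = (j - 1)*(j + 1)*(j - 3)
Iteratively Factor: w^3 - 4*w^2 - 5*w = (w - 5)*(w^2 + w) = w*(w - 5)*(w + 1)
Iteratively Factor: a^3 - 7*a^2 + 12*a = (a - 3)*(a^2 - 4*a) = a*(a - 3)*(a - 4)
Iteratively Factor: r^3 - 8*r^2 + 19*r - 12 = (r - 3)*(r^2 - 5*r + 4) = (r - 3)*(r - 1)*(r - 4)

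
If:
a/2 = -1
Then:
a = -2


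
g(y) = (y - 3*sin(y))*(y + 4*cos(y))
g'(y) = (1 - 4*sin(y))*(y - 3*sin(y)) + (1 - 3*cos(y))*(y + 4*cos(y)) = -(y - 3*sin(y))*(4*sin(y) - 1) - (y + 4*cos(y))*(3*cos(y) - 1)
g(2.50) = -0.50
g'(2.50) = -3.38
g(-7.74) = 34.67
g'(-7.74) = -28.47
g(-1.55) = -2.13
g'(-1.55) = 5.87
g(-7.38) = 26.16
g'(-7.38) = -19.43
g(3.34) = -2.29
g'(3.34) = 4.74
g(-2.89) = 14.50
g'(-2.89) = -30.69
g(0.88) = -4.91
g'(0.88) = -0.14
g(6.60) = 58.93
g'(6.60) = -20.64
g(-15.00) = 235.39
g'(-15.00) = -106.14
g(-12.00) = 117.38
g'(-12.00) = 28.81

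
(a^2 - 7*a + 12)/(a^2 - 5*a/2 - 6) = 2*(a - 3)/(2*a + 3)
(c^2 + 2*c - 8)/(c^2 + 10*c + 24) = (c - 2)/(c + 6)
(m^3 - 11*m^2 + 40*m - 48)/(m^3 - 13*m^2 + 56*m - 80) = (m - 3)/(m - 5)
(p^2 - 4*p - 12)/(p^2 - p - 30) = (p + 2)/(p + 5)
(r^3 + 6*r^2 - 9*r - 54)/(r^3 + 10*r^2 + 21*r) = (r^2 + 3*r - 18)/(r*(r + 7))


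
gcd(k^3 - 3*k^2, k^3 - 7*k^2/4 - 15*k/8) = k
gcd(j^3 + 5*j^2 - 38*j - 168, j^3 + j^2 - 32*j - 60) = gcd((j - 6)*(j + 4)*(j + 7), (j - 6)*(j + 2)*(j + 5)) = j - 6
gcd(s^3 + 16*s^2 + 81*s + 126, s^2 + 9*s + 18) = s^2 + 9*s + 18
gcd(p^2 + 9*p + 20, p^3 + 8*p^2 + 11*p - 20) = p^2 + 9*p + 20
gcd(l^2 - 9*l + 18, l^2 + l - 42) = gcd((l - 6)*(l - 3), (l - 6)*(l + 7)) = l - 6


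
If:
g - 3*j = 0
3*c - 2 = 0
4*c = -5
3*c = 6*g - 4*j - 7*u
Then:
No Solution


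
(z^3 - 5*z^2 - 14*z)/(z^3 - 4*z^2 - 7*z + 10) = z*(z - 7)/(z^2 - 6*z + 5)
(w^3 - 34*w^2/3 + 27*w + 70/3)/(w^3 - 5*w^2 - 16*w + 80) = (3*w^2 - 19*w - 14)/(3*(w^2 - 16))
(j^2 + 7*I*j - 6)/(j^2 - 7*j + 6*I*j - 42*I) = (j + I)/(j - 7)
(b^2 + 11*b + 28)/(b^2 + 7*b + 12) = (b + 7)/(b + 3)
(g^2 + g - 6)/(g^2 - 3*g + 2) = (g + 3)/(g - 1)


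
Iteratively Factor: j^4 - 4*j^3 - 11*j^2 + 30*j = (j)*(j^3 - 4*j^2 - 11*j + 30) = j*(j - 2)*(j^2 - 2*j - 15) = j*(j - 5)*(j - 2)*(j + 3)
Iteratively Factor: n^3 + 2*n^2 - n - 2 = (n - 1)*(n^2 + 3*n + 2) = (n - 1)*(n + 2)*(n + 1)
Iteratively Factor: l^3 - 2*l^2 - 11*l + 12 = (l - 1)*(l^2 - l - 12) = (l - 4)*(l - 1)*(l + 3)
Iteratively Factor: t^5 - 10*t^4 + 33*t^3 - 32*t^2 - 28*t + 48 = (t - 2)*(t^4 - 8*t^3 + 17*t^2 + 2*t - 24) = (t - 2)*(t + 1)*(t^3 - 9*t^2 + 26*t - 24) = (t - 3)*(t - 2)*(t + 1)*(t^2 - 6*t + 8) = (t - 4)*(t - 3)*(t - 2)*(t + 1)*(t - 2)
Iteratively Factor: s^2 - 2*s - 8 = (s + 2)*(s - 4)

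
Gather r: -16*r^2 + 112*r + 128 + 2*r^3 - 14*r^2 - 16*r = 2*r^3 - 30*r^2 + 96*r + 128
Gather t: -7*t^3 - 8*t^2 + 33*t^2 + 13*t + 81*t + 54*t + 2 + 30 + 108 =-7*t^3 + 25*t^2 + 148*t + 140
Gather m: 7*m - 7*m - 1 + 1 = 0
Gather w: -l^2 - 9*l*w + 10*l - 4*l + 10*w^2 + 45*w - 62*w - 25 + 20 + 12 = -l^2 + 6*l + 10*w^2 + w*(-9*l - 17) + 7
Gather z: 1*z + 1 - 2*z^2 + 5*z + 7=-2*z^2 + 6*z + 8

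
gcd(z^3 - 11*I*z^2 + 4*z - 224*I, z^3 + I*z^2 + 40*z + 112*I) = z^2 - 3*I*z + 28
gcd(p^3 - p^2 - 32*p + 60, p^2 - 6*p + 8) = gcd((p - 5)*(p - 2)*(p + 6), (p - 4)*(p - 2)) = p - 2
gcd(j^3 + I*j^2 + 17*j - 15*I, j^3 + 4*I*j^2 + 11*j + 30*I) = j^2 + 2*I*j + 15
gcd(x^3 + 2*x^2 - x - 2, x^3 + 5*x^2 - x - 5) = x^2 - 1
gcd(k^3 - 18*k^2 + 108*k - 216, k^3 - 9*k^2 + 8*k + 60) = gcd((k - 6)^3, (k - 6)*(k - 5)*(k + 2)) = k - 6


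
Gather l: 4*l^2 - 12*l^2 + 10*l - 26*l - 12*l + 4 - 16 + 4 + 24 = -8*l^2 - 28*l + 16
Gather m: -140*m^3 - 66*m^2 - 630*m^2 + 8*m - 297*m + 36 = -140*m^3 - 696*m^2 - 289*m + 36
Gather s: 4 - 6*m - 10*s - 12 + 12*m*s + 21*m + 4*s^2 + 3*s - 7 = 15*m + 4*s^2 + s*(12*m - 7) - 15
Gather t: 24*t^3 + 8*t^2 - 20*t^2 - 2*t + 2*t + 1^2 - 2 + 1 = 24*t^3 - 12*t^2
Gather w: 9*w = 9*w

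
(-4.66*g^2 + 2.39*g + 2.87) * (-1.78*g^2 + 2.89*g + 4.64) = 8.2948*g^4 - 17.7216*g^3 - 19.8239*g^2 + 19.3839*g + 13.3168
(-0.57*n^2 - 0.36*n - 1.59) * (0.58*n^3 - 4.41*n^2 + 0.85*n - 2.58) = -0.3306*n^5 + 2.3049*n^4 + 0.1809*n^3 + 8.1765*n^2 - 0.4227*n + 4.1022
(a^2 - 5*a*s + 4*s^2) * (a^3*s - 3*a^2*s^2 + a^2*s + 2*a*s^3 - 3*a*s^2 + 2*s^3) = a^5*s - 8*a^4*s^2 + a^4*s + 21*a^3*s^3 - 8*a^3*s^2 - 22*a^2*s^4 + 21*a^2*s^3 + 8*a*s^5 - 22*a*s^4 + 8*s^5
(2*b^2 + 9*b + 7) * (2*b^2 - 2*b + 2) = 4*b^4 + 14*b^3 + 4*b + 14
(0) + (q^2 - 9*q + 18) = q^2 - 9*q + 18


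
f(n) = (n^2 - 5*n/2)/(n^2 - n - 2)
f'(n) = (1 - 2*n)*(n^2 - 5*n/2)/(n^2 - n - 2)^2 + (2*n - 5/2)/(n^2 - n - 2)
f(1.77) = 2.03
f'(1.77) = 6.45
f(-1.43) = 3.81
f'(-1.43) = 6.34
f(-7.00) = 1.23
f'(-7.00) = 0.04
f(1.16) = 0.86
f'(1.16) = 0.72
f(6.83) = 0.78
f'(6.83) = 0.03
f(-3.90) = 1.46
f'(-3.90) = 0.15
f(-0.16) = -0.23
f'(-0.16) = 1.72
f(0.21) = 0.22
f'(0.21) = 0.90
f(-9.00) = 1.18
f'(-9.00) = 0.02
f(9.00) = 0.84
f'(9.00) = 0.02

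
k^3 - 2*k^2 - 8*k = k*(k - 4)*(k + 2)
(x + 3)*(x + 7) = x^2 + 10*x + 21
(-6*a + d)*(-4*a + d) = 24*a^2 - 10*a*d + d^2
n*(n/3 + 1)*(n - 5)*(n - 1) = n^4/3 - n^3 - 13*n^2/3 + 5*n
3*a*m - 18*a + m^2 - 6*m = (3*a + m)*(m - 6)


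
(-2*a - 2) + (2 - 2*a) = -4*a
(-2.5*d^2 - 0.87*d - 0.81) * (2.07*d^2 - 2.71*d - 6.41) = -5.175*d^4 + 4.9741*d^3 + 16.706*d^2 + 7.7718*d + 5.1921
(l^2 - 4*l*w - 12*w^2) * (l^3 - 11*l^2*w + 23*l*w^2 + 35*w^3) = l^5 - 15*l^4*w + 55*l^3*w^2 + 75*l^2*w^3 - 416*l*w^4 - 420*w^5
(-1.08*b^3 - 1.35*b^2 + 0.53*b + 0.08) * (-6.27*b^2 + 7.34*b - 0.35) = 6.7716*b^5 + 0.537299999999999*b^4 - 12.8541*b^3 + 3.8611*b^2 + 0.4017*b - 0.028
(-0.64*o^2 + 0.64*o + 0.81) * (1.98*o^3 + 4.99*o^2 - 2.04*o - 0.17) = -1.2672*o^5 - 1.9264*o^4 + 6.103*o^3 + 2.8451*o^2 - 1.7612*o - 0.1377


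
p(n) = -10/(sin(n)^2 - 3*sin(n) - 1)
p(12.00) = -11.14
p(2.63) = 4.49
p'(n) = -10*(-2*sin(n)*cos(n) + 3*cos(n))/(sin(n)^2 - 3*sin(n) - 1)^2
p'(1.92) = 0.44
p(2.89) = 5.94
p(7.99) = 3.34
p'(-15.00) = 17.31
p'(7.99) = 0.15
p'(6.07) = -325.68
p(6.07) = 31.20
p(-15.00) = -7.28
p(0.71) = 3.95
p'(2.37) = 1.69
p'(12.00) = -42.66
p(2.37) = 3.84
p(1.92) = 3.41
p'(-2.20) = 6.29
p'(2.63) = 3.55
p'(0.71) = -2.01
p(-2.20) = -4.81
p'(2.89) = 8.54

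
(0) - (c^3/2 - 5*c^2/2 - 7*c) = -c^3/2 + 5*c^2/2 + 7*c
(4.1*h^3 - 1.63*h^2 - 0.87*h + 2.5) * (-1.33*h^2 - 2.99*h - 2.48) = -5.453*h^5 - 10.0911*h^4 - 4.1372*h^3 + 3.3187*h^2 - 5.3174*h - 6.2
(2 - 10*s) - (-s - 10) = 12 - 9*s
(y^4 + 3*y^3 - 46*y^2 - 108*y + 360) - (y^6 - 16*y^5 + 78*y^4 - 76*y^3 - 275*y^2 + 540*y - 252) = -y^6 + 16*y^5 - 77*y^4 + 79*y^3 + 229*y^2 - 648*y + 612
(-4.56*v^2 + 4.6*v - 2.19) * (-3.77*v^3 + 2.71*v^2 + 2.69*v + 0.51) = 17.1912*v^5 - 29.6996*v^4 + 8.4559*v^3 + 4.1135*v^2 - 3.5451*v - 1.1169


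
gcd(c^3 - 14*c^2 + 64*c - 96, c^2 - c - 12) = c - 4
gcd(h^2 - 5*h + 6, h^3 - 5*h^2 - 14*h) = 1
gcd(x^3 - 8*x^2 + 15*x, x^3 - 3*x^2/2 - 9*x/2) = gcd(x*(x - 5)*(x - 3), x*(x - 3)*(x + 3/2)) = x^2 - 3*x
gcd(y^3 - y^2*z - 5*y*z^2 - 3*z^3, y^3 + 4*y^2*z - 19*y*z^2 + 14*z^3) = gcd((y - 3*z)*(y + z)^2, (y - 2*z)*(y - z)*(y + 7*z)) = 1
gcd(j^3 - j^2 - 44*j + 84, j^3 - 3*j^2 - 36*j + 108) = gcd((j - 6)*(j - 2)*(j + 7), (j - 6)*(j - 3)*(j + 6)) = j - 6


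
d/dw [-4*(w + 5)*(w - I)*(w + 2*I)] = -12*w^2 - 8*w*(5 + I) - 8 - 20*I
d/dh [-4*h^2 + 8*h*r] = -8*h + 8*r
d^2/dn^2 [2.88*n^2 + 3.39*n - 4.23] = 5.76000000000000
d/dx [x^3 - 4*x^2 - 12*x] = 3*x^2 - 8*x - 12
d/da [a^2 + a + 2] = 2*a + 1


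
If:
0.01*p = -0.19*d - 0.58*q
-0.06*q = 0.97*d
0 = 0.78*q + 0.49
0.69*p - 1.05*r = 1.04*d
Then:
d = 0.04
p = 35.70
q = -0.63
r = 23.42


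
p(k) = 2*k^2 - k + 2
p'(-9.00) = -37.00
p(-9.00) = 173.00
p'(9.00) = 35.00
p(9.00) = 155.00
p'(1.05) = 3.20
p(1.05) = 3.16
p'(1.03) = 3.12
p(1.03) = 3.09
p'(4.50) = 17.00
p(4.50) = 38.00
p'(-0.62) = -3.48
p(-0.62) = 3.39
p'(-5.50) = -23.00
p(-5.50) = 68.00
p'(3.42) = 12.68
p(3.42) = 21.97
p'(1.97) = 6.88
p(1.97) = 7.79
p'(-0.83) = -4.32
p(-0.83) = 4.21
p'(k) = 4*k - 1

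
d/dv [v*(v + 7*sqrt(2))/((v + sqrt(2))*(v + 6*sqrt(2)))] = 12*(2*v + 7*sqrt(2))/(v^4 + 14*sqrt(2)*v^3 + 122*v^2 + 168*sqrt(2)*v + 144)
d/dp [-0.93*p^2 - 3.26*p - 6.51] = -1.86*p - 3.26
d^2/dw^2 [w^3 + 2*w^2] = 6*w + 4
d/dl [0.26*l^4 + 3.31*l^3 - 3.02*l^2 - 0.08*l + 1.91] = 1.04*l^3 + 9.93*l^2 - 6.04*l - 0.08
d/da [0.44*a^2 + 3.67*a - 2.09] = 0.88*a + 3.67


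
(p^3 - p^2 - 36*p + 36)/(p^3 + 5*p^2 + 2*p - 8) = (p^2 - 36)/(p^2 + 6*p + 8)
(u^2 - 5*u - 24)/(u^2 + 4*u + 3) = (u - 8)/(u + 1)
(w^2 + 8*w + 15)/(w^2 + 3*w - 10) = (w + 3)/(w - 2)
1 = 1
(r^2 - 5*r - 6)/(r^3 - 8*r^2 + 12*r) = (r + 1)/(r*(r - 2))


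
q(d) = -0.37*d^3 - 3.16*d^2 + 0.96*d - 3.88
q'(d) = -1.11*d^2 - 6.32*d + 0.96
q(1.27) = -8.52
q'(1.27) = -8.86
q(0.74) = -5.05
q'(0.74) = -4.32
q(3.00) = -39.43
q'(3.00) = -27.99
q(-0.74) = -6.17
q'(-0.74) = 5.03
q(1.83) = -14.97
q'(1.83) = -14.32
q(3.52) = -55.79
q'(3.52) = -35.04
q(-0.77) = -6.32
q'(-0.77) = 5.17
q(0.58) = -4.46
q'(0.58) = -3.08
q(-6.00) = -43.48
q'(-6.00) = -1.08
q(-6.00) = -43.48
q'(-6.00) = -1.08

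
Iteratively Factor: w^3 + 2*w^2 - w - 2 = (w - 1)*(w^2 + 3*w + 2) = (w - 1)*(w + 1)*(w + 2)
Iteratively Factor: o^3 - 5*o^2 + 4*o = (o - 4)*(o^2 - o) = (o - 4)*(o - 1)*(o)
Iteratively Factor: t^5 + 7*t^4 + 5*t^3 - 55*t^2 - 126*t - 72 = (t - 3)*(t^4 + 10*t^3 + 35*t^2 + 50*t + 24) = (t - 3)*(t + 2)*(t^3 + 8*t^2 + 19*t + 12) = (t - 3)*(t + 2)*(t + 3)*(t^2 + 5*t + 4) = (t - 3)*(t + 2)*(t + 3)*(t + 4)*(t + 1)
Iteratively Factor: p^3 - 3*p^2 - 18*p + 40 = (p - 2)*(p^2 - p - 20) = (p - 5)*(p - 2)*(p + 4)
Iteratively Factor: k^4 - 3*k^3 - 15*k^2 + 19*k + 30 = (k + 3)*(k^3 - 6*k^2 + 3*k + 10) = (k - 5)*(k + 3)*(k^2 - k - 2) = (k - 5)*(k + 1)*(k + 3)*(k - 2)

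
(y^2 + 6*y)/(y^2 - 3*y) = (y + 6)/(y - 3)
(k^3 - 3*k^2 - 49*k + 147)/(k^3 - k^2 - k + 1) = (k^3 - 3*k^2 - 49*k + 147)/(k^3 - k^2 - k + 1)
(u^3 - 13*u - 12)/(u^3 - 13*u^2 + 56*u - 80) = (u^2 + 4*u + 3)/(u^2 - 9*u + 20)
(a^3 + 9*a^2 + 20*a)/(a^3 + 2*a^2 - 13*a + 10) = a*(a + 4)/(a^2 - 3*a + 2)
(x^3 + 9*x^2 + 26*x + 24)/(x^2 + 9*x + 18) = (x^2 + 6*x + 8)/(x + 6)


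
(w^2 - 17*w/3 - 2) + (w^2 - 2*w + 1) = 2*w^2 - 23*w/3 - 1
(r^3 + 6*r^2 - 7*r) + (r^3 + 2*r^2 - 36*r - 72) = 2*r^3 + 8*r^2 - 43*r - 72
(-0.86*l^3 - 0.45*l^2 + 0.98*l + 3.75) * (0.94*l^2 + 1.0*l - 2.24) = -0.8084*l^5 - 1.283*l^4 + 2.3976*l^3 + 5.513*l^2 + 1.5548*l - 8.4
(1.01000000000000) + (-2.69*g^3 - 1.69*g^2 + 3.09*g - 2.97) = -2.69*g^3 - 1.69*g^2 + 3.09*g - 1.96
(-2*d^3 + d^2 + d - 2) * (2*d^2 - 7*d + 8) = -4*d^5 + 16*d^4 - 21*d^3 - 3*d^2 + 22*d - 16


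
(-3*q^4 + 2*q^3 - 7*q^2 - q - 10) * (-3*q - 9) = 9*q^5 + 21*q^4 + 3*q^3 + 66*q^2 + 39*q + 90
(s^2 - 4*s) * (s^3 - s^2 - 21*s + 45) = s^5 - 5*s^4 - 17*s^3 + 129*s^2 - 180*s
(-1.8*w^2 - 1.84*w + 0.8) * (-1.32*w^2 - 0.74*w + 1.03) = 2.376*w^4 + 3.7608*w^3 - 1.5484*w^2 - 2.4872*w + 0.824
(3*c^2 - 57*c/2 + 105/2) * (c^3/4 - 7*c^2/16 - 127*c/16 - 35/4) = 3*c^5/4 - 135*c^4/16 + 57*c^3/32 + 177*c^2 - 5355*c/32 - 3675/8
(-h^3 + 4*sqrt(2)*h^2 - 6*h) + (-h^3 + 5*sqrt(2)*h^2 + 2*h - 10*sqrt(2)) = -2*h^3 + 9*sqrt(2)*h^2 - 4*h - 10*sqrt(2)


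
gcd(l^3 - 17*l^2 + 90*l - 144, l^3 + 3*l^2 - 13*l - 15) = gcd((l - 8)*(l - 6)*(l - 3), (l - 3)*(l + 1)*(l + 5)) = l - 3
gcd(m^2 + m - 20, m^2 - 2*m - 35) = m + 5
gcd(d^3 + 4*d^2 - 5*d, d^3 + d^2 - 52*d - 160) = d + 5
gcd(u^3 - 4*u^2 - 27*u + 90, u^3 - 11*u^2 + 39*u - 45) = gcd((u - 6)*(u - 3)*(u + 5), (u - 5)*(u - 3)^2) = u - 3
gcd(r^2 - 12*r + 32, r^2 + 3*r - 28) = r - 4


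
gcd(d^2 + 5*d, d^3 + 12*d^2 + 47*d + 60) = d + 5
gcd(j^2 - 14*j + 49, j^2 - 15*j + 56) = j - 7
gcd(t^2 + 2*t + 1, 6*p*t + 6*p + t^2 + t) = t + 1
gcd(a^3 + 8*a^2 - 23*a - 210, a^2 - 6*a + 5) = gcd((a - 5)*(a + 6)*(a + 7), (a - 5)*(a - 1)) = a - 5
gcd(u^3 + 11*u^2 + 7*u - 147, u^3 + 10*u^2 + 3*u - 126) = u^2 + 4*u - 21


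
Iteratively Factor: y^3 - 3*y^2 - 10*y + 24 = (y - 2)*(y^2 - y - 12) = (y - 4)*(y - 2)*(y + 3)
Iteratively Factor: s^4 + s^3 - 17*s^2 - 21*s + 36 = (s + 3)*(s^3 - 2*s^2 - 11*s + 12) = (s - 1)*(s + 3)*(s^2 - s - 12) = (s - 1)*(s + 3)^2*(s - 4)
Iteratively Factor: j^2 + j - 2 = (j + 2)*(j - 1)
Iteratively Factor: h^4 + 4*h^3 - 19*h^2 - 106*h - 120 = (h - 5)*(h^3 + 9*h^2 + 26*h + 24) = (h - 5)*(h + 4)*(h^2 + 5*h + 6) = (h - 5)*(h + 3)*(h + 4)*(h + 2)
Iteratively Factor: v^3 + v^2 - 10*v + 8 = (v + 4)*(v^2 - 3*v + 2) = (v - 1)*(v + 4)*(v - 2)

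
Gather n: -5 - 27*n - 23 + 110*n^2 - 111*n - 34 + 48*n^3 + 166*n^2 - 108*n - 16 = 48*n^3 + 276*n^2 - 246*n - 78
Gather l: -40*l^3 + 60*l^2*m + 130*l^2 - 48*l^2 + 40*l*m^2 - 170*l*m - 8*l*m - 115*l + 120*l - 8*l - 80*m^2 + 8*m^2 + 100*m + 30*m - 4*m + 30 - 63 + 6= -40*l^3 + l^2*(60*m + 82) + l*(40*m^2 - 178*m - 3) - 72*m^2 + 126*m - 27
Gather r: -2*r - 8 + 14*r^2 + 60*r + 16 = 14*r^2 + 58*r + 8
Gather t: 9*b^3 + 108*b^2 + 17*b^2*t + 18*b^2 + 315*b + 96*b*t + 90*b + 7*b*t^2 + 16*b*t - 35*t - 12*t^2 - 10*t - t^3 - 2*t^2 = 9*b^3 + 126*b^2 + 405*b - t^3 + t^2*(7*b - 14) + t*(17*b^2 + 112*b - 45)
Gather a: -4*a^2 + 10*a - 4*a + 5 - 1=-4*a^2 + 6*a + 4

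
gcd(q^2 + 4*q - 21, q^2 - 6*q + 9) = q - 3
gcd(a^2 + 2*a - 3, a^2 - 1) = a - 1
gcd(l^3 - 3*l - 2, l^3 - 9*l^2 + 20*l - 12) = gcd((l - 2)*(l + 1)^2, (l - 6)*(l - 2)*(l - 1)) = l - 2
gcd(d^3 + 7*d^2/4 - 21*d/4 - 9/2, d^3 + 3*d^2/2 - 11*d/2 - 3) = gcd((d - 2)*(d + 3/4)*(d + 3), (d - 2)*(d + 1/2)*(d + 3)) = d^2 + d - 6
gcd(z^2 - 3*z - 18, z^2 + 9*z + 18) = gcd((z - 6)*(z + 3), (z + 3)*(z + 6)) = z + 3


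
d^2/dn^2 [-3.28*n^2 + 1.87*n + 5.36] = -6.56000000000000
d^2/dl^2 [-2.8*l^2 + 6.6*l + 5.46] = -5.60000000000000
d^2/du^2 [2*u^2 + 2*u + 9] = 4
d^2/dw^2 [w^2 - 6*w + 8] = 2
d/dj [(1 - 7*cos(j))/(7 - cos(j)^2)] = (7*cos(j)^2 - 2*cos(j) + 49)*sin(j)/(sin(j)^2 + 6)^2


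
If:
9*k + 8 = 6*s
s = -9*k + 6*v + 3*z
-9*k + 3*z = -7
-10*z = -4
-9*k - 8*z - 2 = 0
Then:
No Solution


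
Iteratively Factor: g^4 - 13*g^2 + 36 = (g - 3)*(g^3 + 3*g^2 - 4*g - 12) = (g - 3)*(g + 3)*(g^2 - 4) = (g - 3)*(g + 2)*(g + 3)*(g - 2)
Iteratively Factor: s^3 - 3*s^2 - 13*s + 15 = (s + 3)*(s^2 - 6*s + 5) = (s - 5)*(s + 3)*(s - 1)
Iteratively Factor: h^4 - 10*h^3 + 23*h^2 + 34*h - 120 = (h - 5)*(h^3 - 5*h^2 - 2*h + 24) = (h - 5)*(h - 4)*(h^2 - h - 6) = (h - 5)*(h - 4)*(h - 3)*(h + 2)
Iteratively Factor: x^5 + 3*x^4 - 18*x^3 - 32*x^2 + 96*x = (x + 4)*(x^4 - x^3 - 14*x^2 + 24*x) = (x - 2)*(x + 4)*(x^3 + x^2 - 12*x) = (x - 3)*(x - 2)*(x + 4)*(x^2 + 4*x) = (x - 3)*(x - 2)*(x + 4)^2*(x)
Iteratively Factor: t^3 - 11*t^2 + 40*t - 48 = (t - 4)*(t^2 - 7*t + 12) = (t - 4)^2*(t - 3)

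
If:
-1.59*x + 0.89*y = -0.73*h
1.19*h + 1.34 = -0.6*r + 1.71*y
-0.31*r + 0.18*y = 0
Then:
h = 1.14421252371917*y - 1.12605042016807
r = 0.580645161290323*y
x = 1.08507870585848*y - 0.516991702341314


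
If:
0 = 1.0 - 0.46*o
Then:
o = 2.17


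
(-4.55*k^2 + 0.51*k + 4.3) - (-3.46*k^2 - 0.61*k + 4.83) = -1.09*k^2 + 1.12*k - 0.53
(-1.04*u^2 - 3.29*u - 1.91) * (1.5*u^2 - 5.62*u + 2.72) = -1.56*u^4 + 0.9098*u^3 + 12.796*u^2 + 1.7854*u - 5.1952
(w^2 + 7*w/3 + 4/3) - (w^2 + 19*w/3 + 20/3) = -4*w - 16/3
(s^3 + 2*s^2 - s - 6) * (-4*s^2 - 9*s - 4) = -4*s^5 - 17*s^4 - 18*s^3 + 25*s^2 + 58*s + 24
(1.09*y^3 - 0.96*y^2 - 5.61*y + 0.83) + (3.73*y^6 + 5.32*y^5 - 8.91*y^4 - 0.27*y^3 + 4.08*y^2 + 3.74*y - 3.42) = 3.73*y^6 + 5.32*y^5 - 8.91*y^4 + 0.82*y^3 + 3.12*y^2 - 1.87*y - 2.59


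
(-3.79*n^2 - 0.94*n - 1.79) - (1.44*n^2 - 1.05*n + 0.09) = -5.23*n^2 + 0.11*n - 1.88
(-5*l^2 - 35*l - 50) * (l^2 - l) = -5*l^4 - 30*l^3 - 15*l^2 + 50*l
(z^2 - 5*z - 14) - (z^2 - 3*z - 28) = 14 - 2*z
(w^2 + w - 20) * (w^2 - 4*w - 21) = w^4 - 3*w^3 - 45*w^2 + 59*w + 420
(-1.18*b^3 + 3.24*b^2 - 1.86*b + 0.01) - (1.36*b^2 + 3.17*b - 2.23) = -1.18*b^3 + 1.88*b^2 - 5.03*b + 2.24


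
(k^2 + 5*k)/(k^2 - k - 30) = k/(k - 6)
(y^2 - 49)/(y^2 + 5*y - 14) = (y - 7)/(y - 2)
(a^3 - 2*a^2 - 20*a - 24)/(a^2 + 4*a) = (a^3 - 2*a^2 - 20*a - 24)/(a*(a + 4))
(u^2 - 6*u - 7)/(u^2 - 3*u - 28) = (u + 1)/(u + 4)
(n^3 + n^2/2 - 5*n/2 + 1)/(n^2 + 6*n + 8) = (2*n^2 - 3*n + 1)/(2*(n + 4))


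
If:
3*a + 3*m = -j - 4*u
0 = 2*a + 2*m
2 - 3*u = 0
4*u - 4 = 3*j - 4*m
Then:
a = 5/3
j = -8/3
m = -5/3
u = 2/3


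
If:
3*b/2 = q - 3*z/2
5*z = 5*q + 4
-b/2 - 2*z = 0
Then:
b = -32/55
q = -36/55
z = 8/55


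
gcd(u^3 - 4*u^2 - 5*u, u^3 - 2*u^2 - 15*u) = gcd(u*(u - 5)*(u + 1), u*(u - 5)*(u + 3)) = u^2 - 5*u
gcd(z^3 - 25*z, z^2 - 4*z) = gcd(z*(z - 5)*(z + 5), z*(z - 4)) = z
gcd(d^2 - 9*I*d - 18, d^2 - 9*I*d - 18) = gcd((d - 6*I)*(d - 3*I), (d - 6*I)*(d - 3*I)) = d^2 - 9*I*d - 18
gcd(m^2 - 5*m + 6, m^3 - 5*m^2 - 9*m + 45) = m - 3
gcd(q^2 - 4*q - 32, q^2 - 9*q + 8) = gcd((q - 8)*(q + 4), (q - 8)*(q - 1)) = q - 8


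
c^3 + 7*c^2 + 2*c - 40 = (c - 2)*(c + 4)*(c + 5)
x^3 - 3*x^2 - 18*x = x*(x - 6)*(x + 3)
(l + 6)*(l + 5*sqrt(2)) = l^2 + 6*l + 5*sqrt(2)*l + 30*sqrt(2)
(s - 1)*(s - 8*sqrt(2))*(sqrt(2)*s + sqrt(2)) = sqrt(2)*s^3 - 16*s^2 - sqrt(2)*s + 16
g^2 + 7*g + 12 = (g + 3)*(g + 4)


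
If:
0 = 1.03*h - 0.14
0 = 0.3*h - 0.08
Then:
No Solution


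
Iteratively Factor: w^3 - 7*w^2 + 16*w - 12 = (w - 3)*(w^2 - 4*w + 4) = (w - 3)*(w - 2)*(w - 2)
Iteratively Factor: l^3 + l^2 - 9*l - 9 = (l + 1)*(l^2 - 9) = (l - 3)*(l + 1)*(l + 3)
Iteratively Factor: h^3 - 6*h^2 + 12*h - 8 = (h - 2)*(h^2 - 4*h + 4) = (h - 2)^2*(h - 2)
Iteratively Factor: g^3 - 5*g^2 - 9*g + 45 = (g - 3)*(g^2 - 2*g - 15) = (g - 5)*(g - 3)*(g + 3)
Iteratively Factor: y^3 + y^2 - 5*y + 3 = (y - 1)*(y^2 + 2*y - 3) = (y - 1)*(y + 3)*(y - 1)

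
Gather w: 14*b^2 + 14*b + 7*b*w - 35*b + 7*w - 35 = 14*b^2 - 21*b + w*(7*b + 7) - 35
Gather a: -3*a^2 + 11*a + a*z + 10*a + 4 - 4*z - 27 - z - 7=-3*a^2 + a*(z + 21) - 5*z - 30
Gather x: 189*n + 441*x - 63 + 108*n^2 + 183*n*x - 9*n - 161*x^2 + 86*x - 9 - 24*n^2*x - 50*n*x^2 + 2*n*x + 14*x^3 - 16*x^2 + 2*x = 108*n^2 + 180*n + 14*x^3 + x^2*(-50*n - 177) + x*(-24*n^2 + 185*n + 529) - 72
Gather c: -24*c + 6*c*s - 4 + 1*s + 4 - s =c*(6*s - 24)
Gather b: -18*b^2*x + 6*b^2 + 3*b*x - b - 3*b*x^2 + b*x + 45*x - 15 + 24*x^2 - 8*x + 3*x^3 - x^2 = b^2*(6 - 18*x) + b*(-3*x^2 + 4*x - 1) + 3*x^3 + 23*x^2 + 37*x - 15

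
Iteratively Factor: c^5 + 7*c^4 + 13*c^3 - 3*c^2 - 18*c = (c - 1)*(c^4 + 8*c^3 + 21*c^2 + 18*c) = (c - 1)*(c + 3)*(c^3 + 5*c^2 + 6*c) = (c - 1)*(c + 3)^2*(c^2 + 2*c) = c*(c - 1)*(c + 3)^2*(c + 2)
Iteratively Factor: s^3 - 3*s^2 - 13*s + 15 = (s - 5)*(s^2 + 2*s - 3) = (s - 5)*(s - 1)*(s + 3)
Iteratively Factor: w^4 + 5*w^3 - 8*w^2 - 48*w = (w)*(w^3 + 5*w^2 - 8*w - 48) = w*(w + 4)*(w^2 + w - 12) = w*(w - 3)*(w + 4)*(w + 4)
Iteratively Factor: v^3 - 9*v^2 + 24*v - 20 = (v - 2)*(v^2 - 7*v + 10) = (v - 2)^2*(v - 5)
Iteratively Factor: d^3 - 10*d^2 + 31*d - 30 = (d - 2)*(d^2 - 8*d + 15) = (d - 5)*(d - 2)*(d - 3)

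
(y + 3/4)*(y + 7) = y^2 + 31*y/4 + 21/4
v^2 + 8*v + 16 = (v + 4)^2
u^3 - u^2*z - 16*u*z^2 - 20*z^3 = (u - 5*z)*(u + 2*z)^2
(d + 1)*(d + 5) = d^2 + 6*d + 5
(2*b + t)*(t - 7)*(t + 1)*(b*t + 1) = 2*b^2*t^3 - 12*b^2*t^2 - 14*b^2*t + b*t^4 - 6*b*t^3 - 5*b*t^2 - 12*b*t - 14*b + t^3 - 6*t^2 - 7*t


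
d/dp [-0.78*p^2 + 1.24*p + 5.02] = 1.24 - 1.56*p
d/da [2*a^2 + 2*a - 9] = 4*a + 2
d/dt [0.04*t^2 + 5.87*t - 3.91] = 0.08*t + 5.87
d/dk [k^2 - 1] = 2*k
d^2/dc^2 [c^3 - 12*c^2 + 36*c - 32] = 6*c - 24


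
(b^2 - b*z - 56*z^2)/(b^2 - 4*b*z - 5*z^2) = (-b^2 + b*z + 56*z^2)/(-b^2 + 4*b*z + 5*z^2)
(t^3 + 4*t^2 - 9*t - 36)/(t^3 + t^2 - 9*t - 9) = (t + 4)/(t + 1)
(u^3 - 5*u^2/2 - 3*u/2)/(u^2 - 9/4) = 2*u*(2*u^2 - 5*u - 3)/(4*u^2 - 9)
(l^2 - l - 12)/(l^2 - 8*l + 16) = (l + 3)/(l - 4)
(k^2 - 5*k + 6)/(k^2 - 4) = (k - 3)/(k + 2)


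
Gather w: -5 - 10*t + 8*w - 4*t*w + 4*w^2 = -10*t + 4*w^2 + w*(8 - 4*t) - 5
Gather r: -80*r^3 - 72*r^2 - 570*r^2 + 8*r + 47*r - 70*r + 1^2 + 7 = -80*r^3 - 642*r^2 - 15*r + 8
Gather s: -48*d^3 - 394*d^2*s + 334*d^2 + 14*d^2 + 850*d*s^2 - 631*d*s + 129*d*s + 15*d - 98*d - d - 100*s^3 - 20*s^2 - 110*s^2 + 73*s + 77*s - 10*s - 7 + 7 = -48*d^3 + 348*d^2 - 84*d - 100*s^3 + s^2*(850*d - 130) + s*(-394*d^2 - 502*d + 140)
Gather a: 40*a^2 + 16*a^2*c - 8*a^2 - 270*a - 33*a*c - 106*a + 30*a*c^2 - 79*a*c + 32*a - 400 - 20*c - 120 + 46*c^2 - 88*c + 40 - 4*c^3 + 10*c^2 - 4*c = a^2*(16*c + 32) + a*(30*c^2 - 112*c - 344) - 4*c^3 + 56*c^2 - 112*c - 480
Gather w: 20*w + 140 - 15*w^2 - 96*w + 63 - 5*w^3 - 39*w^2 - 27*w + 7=-5*w^3 - 54*w^2 - 103*w + 210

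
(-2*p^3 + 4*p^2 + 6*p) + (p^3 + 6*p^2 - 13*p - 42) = -p^3 + 10*p^2 - 7*p - 42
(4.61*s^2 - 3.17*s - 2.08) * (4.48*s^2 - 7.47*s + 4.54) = 20.6528*s^4 - 48.6383*s^3 + 35.2909*s^2 + 1.1458*s - 9.4432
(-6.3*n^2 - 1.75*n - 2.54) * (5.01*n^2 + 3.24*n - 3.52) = -31.563*n^4 - 29.1795*n^3 + 3.7806*n^2 - 2.0696*n + 8.9408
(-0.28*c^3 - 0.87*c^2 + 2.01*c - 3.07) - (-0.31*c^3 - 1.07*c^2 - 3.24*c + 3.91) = 0.03*c^3 + 0.2*c^2 + 5.25*c - 6.98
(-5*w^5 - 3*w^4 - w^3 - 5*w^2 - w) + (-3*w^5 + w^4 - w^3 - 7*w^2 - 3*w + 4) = -8*w^5 - 2*w^4 - 2*w^3 - 12*w^2 - 4*w + 4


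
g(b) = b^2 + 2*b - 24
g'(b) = 2*b + 2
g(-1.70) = -24.51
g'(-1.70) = -1.40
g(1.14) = -20.42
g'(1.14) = 4.28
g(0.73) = -22.01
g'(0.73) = 3.46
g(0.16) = -23.65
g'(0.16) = 2.32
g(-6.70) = 7.49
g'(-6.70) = -11.40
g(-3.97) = -16.18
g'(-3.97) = -5.94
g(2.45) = -13.10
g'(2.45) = 6.90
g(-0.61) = -24.85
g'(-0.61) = 0.78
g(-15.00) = 171.00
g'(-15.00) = -28.00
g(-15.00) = 171.00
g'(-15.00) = -28.00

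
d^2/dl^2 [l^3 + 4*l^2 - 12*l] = 6*l + 8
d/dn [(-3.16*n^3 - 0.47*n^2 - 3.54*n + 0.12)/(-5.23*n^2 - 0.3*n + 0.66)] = (16.5268*n^4 + 1.896*n^3 - 24.63*n^2 + 0.6348*n - 2.3004)/(27.3529*n^4 + 3.138*n^3 - 6.8136*n^2 - 0.396*n + 0.4356)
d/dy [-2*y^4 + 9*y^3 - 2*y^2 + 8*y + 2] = -8*y^3 + 27*y^2 - 4*y + 8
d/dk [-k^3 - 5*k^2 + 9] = k*(-3*k - 10)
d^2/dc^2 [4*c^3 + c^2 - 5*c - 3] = 24*c + 2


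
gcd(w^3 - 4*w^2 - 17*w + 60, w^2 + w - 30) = w - 5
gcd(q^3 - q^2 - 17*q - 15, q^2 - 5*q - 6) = q + 1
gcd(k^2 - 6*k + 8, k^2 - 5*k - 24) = 1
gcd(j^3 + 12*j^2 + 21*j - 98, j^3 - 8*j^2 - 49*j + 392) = j + 7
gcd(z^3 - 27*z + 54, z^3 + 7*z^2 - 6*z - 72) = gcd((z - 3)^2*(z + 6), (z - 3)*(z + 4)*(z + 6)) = z^2 + 3*z - 18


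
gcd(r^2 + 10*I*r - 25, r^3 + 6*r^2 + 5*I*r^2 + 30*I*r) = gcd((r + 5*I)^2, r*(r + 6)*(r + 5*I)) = r + 5*I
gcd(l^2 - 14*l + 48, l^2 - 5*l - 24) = l - 8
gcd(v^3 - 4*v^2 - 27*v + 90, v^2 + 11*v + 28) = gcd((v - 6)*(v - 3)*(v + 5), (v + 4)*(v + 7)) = 1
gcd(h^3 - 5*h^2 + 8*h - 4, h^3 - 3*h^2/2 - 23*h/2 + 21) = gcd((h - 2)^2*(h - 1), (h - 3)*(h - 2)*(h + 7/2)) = h - 2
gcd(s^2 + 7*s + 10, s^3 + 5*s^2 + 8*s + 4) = s + 2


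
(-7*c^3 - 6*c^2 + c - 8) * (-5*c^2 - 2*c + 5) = 35*c^5 + 44*c^4 - 28*c^3 + 8*c^2 + 21*c - 40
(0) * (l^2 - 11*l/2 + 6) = 0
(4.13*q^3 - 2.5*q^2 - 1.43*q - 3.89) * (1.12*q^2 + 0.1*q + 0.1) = 4.6256*q^5 - 2.387*q^4 - 1.4386*q^3 - 4.7498*q^2 - 0.532*q - 0.389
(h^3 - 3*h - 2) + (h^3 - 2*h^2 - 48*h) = 2*h^3 - 2*h^2 - 51*h - 2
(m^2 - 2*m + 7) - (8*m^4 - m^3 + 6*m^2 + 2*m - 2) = -8*m^4 + m^3 - 5*m^2 - 4*m + 9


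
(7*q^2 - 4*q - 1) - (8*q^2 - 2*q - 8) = -q^2 - 2*q + 7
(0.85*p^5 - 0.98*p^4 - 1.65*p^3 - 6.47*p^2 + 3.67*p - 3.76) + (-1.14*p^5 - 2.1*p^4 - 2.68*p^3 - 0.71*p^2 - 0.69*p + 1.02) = -0.29*p^5 - 3.08*p^4 - 4.33*p^3 - 7.18*p^2 + 2.98*p - 2.74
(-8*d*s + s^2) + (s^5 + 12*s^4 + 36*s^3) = -8*d*s + s^5 + 12*s^4 + 36*s^3 + s^2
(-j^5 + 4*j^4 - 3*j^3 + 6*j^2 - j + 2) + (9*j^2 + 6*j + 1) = -j^5 + 4*j^4 - 3*j^3 + 15*j^2 + 5*j + 3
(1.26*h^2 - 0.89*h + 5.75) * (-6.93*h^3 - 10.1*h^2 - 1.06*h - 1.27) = -8.7318*h^5 - 6.5583*h^4 - 32.1941*h^3 - 58.7318*h^2 - 4.9647*h - 7.3025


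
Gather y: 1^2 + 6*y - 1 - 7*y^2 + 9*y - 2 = -7*y^2 + 15*y - 2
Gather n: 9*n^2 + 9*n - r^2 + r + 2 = 9*n^2 + 9*n - r^2 + r + 2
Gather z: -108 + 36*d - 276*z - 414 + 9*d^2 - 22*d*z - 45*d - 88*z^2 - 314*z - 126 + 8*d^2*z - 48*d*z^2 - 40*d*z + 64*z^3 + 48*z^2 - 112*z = 9*d^2 - 9*d + 64*z^3 + z^2*(-48*d - 40) + z*(8*d^2 - 62*d - 702) - 648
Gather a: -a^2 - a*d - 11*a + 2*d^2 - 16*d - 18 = -a^2 + a*(-d - 11) + 2*d^2 - 16*d - 18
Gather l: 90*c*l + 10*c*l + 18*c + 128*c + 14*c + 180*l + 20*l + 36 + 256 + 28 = 160*c + l*(100*c + 200) + 320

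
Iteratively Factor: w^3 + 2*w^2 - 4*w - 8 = (w + 2)*(w^2 - 4) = (w - 2)*(w + 2)*(w + 2)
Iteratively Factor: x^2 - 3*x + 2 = (x - 1)*(x - 2)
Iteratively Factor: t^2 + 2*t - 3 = (t - 1)*(t + 3)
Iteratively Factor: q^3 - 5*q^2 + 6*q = (q - 2)*(q^2 - 3*q) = (q - 3)*(q - 2)*(q)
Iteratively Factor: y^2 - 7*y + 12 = (y - 4)*(y - 3)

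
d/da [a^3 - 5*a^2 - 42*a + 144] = 3*a^2 - 10*a - 42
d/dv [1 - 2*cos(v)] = 2*sin(v)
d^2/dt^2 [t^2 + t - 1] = 2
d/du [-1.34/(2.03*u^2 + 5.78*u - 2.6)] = (5.4404*u + 7.7452)/(2.03*u^2 + 5.78*u - 2.6)^2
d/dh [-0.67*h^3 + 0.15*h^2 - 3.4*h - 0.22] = -2.01*h^2 + 0.3*h - 3.4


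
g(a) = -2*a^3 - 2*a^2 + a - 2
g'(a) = -6*a^2 - 4*a + 1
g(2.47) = -41.87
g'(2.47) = -45.49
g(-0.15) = -2.19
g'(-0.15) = 1.46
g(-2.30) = 9.45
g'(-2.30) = -21.54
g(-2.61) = 17.32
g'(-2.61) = -29.43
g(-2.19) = 7.22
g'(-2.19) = -19.02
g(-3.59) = 61.17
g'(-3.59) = -61.97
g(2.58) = -47.08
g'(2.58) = -49.26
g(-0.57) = -2.85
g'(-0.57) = 1.33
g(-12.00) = 3154.00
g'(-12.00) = -815.00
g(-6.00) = 352.00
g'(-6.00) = -191.00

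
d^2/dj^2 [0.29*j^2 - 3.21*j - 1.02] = 0.580000000000000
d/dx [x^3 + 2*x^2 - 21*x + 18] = 3*x^2 + 4*x - 21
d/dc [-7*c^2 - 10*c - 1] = -14*c - 10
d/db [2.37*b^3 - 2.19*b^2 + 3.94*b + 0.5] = 7.11*b^2 - 4.38*b + 3.94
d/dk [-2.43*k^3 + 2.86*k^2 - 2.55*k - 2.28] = -7.29*k^2 + 5.72*k - 2.55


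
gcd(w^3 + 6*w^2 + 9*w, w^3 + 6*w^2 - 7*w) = w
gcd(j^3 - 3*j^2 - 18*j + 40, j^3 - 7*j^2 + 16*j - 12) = j - 2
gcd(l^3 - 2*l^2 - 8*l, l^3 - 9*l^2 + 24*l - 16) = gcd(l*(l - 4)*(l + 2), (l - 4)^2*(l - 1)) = l - 4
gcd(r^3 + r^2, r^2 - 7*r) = r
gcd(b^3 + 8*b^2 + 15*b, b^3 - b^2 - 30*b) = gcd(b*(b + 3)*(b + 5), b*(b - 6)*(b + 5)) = b^2 + 5*b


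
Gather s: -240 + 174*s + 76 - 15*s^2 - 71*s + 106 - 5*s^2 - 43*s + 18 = -20*s^2 + 60*s - 40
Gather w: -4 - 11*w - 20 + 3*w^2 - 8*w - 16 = 3*w^2 - 19*w - 40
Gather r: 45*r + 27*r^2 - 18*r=27*r^2 + 27*r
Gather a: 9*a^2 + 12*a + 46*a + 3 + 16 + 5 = 9*a^2 + 58*a + 24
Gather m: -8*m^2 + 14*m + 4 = -8*m^2 + 14*m + 4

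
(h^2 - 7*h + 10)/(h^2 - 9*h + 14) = (h - 5)/(h - 7)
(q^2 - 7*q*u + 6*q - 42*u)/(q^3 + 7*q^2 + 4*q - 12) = (q - 7*u)/(q^2 + q - 2)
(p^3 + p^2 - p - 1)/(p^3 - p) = (p + 1)/p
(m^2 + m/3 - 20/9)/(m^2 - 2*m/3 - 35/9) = (3*m - 4)/(3*m - 7)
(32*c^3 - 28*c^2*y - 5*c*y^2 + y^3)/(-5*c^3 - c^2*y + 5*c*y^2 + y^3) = (-32*c^2 - 4*c*y + y^2)/(5*c^2 + 6*c*y + y^2)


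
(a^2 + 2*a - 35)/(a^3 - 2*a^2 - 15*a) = (a + 7)/(a*(a + 3))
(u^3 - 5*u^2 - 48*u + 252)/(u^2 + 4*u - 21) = (u^2 - 12*u + 36)/(u - 3)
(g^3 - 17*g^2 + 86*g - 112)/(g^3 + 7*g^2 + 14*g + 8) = (g^3 - 17*g^2 + 86*g - 112)/(g^3 + 7*g^2 + 14*g + 8)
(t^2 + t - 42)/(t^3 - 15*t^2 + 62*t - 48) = (t + 7)/(t^2 - 9*t + 8)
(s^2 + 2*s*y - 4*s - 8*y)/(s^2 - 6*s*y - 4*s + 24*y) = (-s - 2*y)/(-s + 6*y)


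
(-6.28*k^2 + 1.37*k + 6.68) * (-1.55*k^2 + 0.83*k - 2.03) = 9.734*k^4 - 7.3359*k^3 + 3.5315*k^2 + 2.7633*k - 13.5604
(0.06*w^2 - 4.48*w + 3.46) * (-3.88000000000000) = -0.2328*w^2 + 17.3824*w - 13.4248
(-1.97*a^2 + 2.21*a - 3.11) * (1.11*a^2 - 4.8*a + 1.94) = -2.1867*a^4 + 11.9091*a^3 - 17.8819*a^2 + 19.2154*a - 6.0334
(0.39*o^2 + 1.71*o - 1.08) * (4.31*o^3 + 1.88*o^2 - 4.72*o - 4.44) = 1.6809*o^5 + 8.1033*o^4 - 3.2808*o^3 - 11.8332*o^2 - 2.4948*o + 4.7952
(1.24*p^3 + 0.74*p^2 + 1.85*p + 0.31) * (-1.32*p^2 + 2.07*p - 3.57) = -1.6368*p^5 + 1.59*p^4 - 5.337*p^3 + 0.7785*p^2 - 5.9628*p - 1.1067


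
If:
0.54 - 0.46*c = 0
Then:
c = 1.17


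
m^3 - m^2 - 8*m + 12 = (m - 2)^2*(m + 3)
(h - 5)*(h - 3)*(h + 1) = h^3 - 7*h^2 + 7*h + 15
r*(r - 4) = r^2 - 4*r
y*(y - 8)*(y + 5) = y^3 - 3*y^2 - 40*y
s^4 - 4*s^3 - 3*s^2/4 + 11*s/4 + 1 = (s - 4)*(s - 1)*(s + 1/2)^2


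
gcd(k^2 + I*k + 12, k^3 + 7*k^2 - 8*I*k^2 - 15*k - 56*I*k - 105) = k - 3*I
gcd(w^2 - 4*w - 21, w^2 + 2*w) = 1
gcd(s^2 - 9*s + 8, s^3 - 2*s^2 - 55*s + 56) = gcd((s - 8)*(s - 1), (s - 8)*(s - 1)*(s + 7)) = s^2 - 9*s + 8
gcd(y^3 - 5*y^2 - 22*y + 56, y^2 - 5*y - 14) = y - 7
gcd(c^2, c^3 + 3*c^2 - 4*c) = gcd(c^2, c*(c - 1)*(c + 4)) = c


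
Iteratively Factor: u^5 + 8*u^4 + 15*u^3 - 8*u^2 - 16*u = (u + 1)*(u^4 + 7*u^3 + 8*u^2 - 16*u) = (u + 1)*(u + 4)*(u^3 + 3*u^2 - 4*u) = (u + 1)*(u + 4)^2*(u^2 - u) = u*(u + 1)*(u + 4)^2*(u - 1)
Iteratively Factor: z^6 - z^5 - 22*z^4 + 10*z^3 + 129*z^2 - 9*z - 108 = (z + 3)*(z^5 - 4*z^4 - 10*z^3 + 40*z^2 + 9*z - 36) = (z - 3)*(z + 3)*(z^4 - z^3 - 13*z^2 + z + 12) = (z - 3)*(z - 1)*(z + 3)*(z^3 - 13*z - 12) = (z - 3)*(z - 1)*(z + 3)^2*(z^2 - 3*z - 4) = (z - 3)*(z - 1)*(z + 1)*(z + 3)^2*(z - 4)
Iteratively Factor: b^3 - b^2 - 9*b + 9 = (b + 3)*(b^2 - 4*b + 3) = (b - 3)*(b + 3)*(b - 1)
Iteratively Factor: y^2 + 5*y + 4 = (y + 4)*(y + 1)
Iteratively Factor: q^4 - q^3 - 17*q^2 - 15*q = (q + 3)*(q^3 - 4*q^2 - 5*q) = (q - 5)*(q + 3)*(q^2 + q) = (q - 5)*(q + 1)*(q + 3)*(q)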